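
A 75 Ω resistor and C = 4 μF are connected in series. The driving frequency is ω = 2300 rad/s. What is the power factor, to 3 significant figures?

X_C = 1/(ωC) = 109 Ω
Z = 75.0 − j109 Ω
|Z| = √(75.0² + 109²) = 132 Ω
∠Z = arctan(-109/75.0) = -55.4°
cos φ = cos(-55.4°) = 0.568

0.568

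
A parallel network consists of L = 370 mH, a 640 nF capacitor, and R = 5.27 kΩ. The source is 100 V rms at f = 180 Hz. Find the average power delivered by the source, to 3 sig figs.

1.90 W

ω = 2πf = 1131 rad/s
X_L = ωL = 418 Ω
X_C = 1/(ωC) = 1380 Ω
Parallel: admittances add. Y = 1/R + 1/(jωL) + jωC
Y = (0.000190 − j0.00167) S
|Y| = 0.00168 S → |Z| = 1/|Y| = 596 Ω, ∠Z = −∠Y = 83.5°
I = V/|Z| = 168 mA
P = VI cos φ = 100 × 0.168 × cos(83.5°) = 1.90 W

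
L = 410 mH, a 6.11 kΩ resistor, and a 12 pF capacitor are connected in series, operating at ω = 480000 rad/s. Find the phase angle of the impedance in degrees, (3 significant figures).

75.2°

X_L = ωL = 197000 Ω
X_C = 1/(ωC) = 174000 Ω
Net reactance X = X_L − X_C = 23200 Ω
Z = 6110 + j23200 Ω
|Z| = √(6110² + 23200²) = 24000 Ω
∠Z = arctan(23200/6110) = 75.2°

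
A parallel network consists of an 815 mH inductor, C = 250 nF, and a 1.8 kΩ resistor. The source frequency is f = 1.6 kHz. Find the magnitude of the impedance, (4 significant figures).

ω = 2πf = 10050 rad/s
X_L = ωL = 8193 Ω
X_C = 1/(ωC) = 397.9 Ω
Parallel: admittances add. Y = 1/R + 1/(jωL) + jωC
Y = (0.0005556 + j0.002391) S
|Y| = 0.002455 S → |Z| = 1/|Y| = 407.3 Ω, ∠Z = −∠Y = -76.92°

407.3 Ω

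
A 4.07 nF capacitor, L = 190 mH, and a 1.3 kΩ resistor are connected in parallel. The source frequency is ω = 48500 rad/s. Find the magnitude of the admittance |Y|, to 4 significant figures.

X_L = ωL = 9215 Ω
X_C = 1/(ωC) = 5066 Ω
Parallel: admittances add. Y = 1/R + 1/(jωL) + jωC
Y = (0.0007692 + j8.888e-05) S
|Y| = 0.0007743 S → |Z| = 1/|Y| = 1291 Ω, ∠Z = −∠Y = -6.591°

774.3 μS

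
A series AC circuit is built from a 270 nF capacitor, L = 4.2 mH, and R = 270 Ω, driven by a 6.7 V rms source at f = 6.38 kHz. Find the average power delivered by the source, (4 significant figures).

154.1 mW

ω = 2πf = 40090 rad/s
X_L = ωL = 168.4 Ω
X_C = 1/(ωC) = 92.39 Ω
Net reactance X = X_L − X_C = 75.97 Ω
Z = 270.0 + j75.97 Ω
|Z| = √(270.0² + 75.97²) = 280.5 Ω
∠Z = arctan(75.97/270.0) = 15.72°
I = V/|Z| = 23.89 mA
P = VI cos φ = 6.7 × 0.02389 × cos(15.72°) = 154.1 mW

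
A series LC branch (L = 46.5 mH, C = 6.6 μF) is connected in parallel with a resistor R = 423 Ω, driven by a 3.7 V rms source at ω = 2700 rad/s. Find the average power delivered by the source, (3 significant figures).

32.4 mW

X_L = ωL = 126 Ω
X_C = 1/(ωC) = 56.1 Ω
Branch 1: Z₁ = R = 423 Ω
Branch 2 (series LC): Z₂ = j(X_L − X_C) = j69.4 Ω
Parallel: Z = Z₁Z₂/(Z₁+Z₂), |Z| = 68.5 Ω, ∠Z = 80.7°
I = V/|Z| = 54.0 mA
P = VI cos φ = 3.7 × 0.0540 × cos(80.7°) = 32.4 mW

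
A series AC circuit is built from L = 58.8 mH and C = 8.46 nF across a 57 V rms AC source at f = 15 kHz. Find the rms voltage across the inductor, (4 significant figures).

73.67 V

ω = 2πf = 94250 rad/s
X_L = ωL = 5542 Ω
X_C = 1/(ωC) = 1254 Ω
Net reactance X = X_L − X_C = 4288 Ω
Z = j4288 Ω
|Z| = √(0² + 4288²) = 4288 Ω
I = V/|Z| = 13.29 mA
V_L = I·|Z_L| = 0.01329 × 5542 = 73.67 V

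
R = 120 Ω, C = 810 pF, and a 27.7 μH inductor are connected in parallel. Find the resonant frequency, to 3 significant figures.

1.06 MHz

ω₀ = 1/√(LC) = 1/√(2.77e-05 × 8.1e-10) = 6.676e+06 rad/s
f₀ = ω₀/(2π) = 1.06 MHz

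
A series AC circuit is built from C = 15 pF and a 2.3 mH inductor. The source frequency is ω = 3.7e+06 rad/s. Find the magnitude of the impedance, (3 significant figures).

X_L = ωL = 8510 Ω
X_C = 1/(ωC) = 18000 Ω
Net reactance X = X_L − X_C = -9510 Ω
Z = − j9510 Ω
|Z| = √(0² + 9510²) = 9510 Ω

9510 Ω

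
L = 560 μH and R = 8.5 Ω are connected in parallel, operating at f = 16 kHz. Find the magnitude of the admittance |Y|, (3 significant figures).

ω = 2πf = 100500 rad/s
X_L = ωL = 56.3 Ω
Parallel: admittances add. Y = 1/R + 1/(jωL)
Y = (0.118 − j0.0178) S
|Y| = 0.119 S → |Z| = 1/|Y| = 8.40 Ω, ∠Z = −∠Y = 8.59°

119 mS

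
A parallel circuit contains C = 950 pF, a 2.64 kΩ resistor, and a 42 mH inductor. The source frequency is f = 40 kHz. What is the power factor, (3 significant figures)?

ω = 2πf = 251300 rad/s
X_L = ωL = 10600 Ω
X_C = 1/(ωC) = 4190 Ω
Parallel: admittances add. Y = 1/R + 1/(jωL) + jωC
Y = (0.000379 + j0.000144) S
|Y| = 0.000405 S → |Z| = 1/|Y| = 2470 Ω, ∠Z = −∠Y = -20.8°
cos φ = cos(-20.8°) = 0.935

0.935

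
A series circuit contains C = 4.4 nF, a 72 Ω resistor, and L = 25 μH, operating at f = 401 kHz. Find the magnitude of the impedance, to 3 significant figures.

ω = 2πf = 2.52e+06 rad/s
X_L = ωL = 63.0 Ω
X_C = 1/(ωC) = 90.2 Ω
Net reactance X = X_L − X_C = -27.2 Ω
Z = 72.0 − j27.2 Ω
|Z| = √(72.0² + 27.2²) = 77.0 Ω

77.0 Ω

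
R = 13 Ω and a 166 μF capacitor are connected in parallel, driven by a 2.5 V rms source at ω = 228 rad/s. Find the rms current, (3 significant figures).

214 mA

X_C = 1/(ωC) = 26.4 Ω
Parallel: admittances add. Y = 1/R + jωC
Y = (0.0769 + j0.0378) S
|Y| = 0.0857 S → |Z| = 1/|Y| = 11.7 Ω, ∠Z = −∠Y = -26.2°
I = V/|Z| = 2.5/11.7 = 214 mA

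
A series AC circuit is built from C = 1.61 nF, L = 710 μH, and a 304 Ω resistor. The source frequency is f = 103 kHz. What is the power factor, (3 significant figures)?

0.519

ω = 2πf = 647200 rad/s
X_L = ωL = 459 Ω
X_C = 1/(ωC) = 960 Ω
Net reactance X = X_L − X_C = -500 Ω
Z = 304 − j500 Ω
|Z| = √(304² + 500²) = 585 Ω
∠Z = arctan(-500/304) = -58.7°
cos φ = cos(-58.7°) = 0.519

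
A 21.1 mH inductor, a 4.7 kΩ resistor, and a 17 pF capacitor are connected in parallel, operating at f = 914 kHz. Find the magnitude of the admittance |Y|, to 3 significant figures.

231 μS

ω = 2πf = 5.743e+06 rad/s
X_L = ωL = 121000 Ω
X_C = 1/(ωC) = 10200 Ω
Parallel: admittances add. Y = 1/R + 1/(jωL) + jωC
Y = (0.000213 + j8.94e-05) S
|Y| = 0.000231 S → |Z| = 1/|Y| = 4330 Ω, ∠Z = −∠Y = -22.8°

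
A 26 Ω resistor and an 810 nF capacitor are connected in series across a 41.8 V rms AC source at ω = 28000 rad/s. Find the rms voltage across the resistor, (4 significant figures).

X_C = 1/(ωC) = 44.09 Ω
Z = 26.00 − j44.09 Ω
|Z| = √(26.00² + 44.09²) = 51.19 Ω
I = V/|Z| = 816.6 mA
V_R = I·|Z_R| = 0.8166 × 26.00 = 21.23 V

21.23 V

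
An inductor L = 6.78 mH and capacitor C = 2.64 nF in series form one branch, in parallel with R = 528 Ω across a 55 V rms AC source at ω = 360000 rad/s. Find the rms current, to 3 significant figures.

111 mA

X_L = ωL = 2440 Ω
X_C = 1/(ωC) = 1050 Ω
Branch 1: Z₁ = R = 528 Ω
Branch 2 (series LC): Z₂ = j(X_L − X_C) = j1390 Ω
Parallel: Z = Z₁Z₂/(Z₁+Z₂), |Z| = 494 Ω, ∠Z = 20.8°
I = V/|Z| = 55/494 = 111 mA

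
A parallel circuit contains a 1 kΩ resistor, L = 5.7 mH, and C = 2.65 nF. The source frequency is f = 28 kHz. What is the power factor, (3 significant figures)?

0.883

ω = 2πf = 175900 rad/s
X_L = ωL = 1000 Ω
X_C = 1/(ωC) = 2140 Ω
Parallel: admittances add. Y = 1/R + 1/(jωL) + jωC
Y = (0.00100 − j0.000531) S
|Y| = 0.00113 S → |Z| = 1/|Y| = 883 Ω, ∠Z = −∠Y = 28.0°
cos φ = cos(28.0°) = 0.883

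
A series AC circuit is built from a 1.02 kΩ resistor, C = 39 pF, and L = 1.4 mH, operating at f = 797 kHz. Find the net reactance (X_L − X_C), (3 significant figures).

ω = 2πf = 5.008e+06 rad/s
X_L = ωL = 7010 Ω
X_C = 1/(ωC) = 5120 Ω
X = 7010 − 5120 = 1890 Ω

1890 Ω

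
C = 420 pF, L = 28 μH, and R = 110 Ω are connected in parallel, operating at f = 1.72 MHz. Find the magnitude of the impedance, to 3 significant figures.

109 Ω

ω = 2πf = 1.081e+07 rad/s
X_L = ωL = 303 Ω
X_C = 1/(ωC) = 220 Ω
Parallel: admittances add. Y = 1/R + 1/(jωL) + jωC
Y = (0.00909 + j0.00123) S
|Y| = 0.00917 S → |Z| = 1/|Y| = 109 Ω, ∠Z = −∠Y = -7.73°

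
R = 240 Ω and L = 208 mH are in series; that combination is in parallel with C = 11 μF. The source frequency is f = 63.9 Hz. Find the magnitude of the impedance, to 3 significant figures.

206 Ω

ω = 2πf = 401.5 rad/s
X_L = ωL = 83.5 Ω
X_C = 1/(ωC) = 226 Ω
Branch 1 (R+jX_L): Z₁ = 240 + j83.5 Ω, |Z₁| = 254 Ω
Branch 2 (−jX_C): Z₂ = −j226 Ω
Parallel: Z = Z₁Z₂/(Z₁+Z₂), |Z| = 206 Ω, ∠Z = -40.0°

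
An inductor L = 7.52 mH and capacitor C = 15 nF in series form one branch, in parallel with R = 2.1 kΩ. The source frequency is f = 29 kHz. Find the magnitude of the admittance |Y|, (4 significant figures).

ω = 2πf = 182200 rad/s
X_L = ωL = 1370 Ω
X_C = 1/(ωC) = 365.9 Ω
Branch 1: Z₁ = R = 2100 Ω
Branch 2 (series LC): Z₂ = j(X_L − X_C) = j1004 Ω
Parallel: Z = Z₁Z₂/(Z₁+Z₂), |Z| = 906.1 Ω, ∠Z = 64.44°
|Y| = 1/|Z| = 1.104 mS

1.104 mS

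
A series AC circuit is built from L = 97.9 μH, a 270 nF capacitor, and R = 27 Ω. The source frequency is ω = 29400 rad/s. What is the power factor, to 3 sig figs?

X_L = ωL = 2.88 Ω
X_C = 1/(ωC) = 126 Ω
Net reactance X = X_L − X_C = -123 Ω
Z = 27.0 − j123 Ω
|Z| = √(27.0² + 123²) = 126 Ω
∠Z = arctan(-123/27.0) = -77.6°
cos φ = cos(-77.6°) = 0.214

0.214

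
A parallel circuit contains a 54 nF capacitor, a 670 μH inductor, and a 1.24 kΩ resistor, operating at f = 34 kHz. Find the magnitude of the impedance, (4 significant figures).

216.4 Ω

ω = 2πf = 213600 rad/s
X_L = ωL = 143.1 Ω
X_C = 1/(ωC) = 86.69 Ω
Parallel: admittances add. Y = 1/R + 1/(jωL) + jωC
Y = (0.0008065 + j0.004549) S
|Y| = 0.004620 S → |Z| = 1/|Y| = 216.4 Ω, ∠Z = −∠Y = -79.95°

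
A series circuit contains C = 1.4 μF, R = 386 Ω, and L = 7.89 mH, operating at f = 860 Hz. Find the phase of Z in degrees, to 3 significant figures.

-13.1°

ω = 2πf = 5404 rad/s
X_L = ωL = 42.6 Ω
X_C = 1/(ωC) = 132 Ω
Net reactance X = X_L − X_C = -89.6 Ω
Z = 386 − j89.6 Ω
|Z| = √(386² + 89.6²) = 396 Ω
∠Z = arctan(-89.6/386) = -13.1°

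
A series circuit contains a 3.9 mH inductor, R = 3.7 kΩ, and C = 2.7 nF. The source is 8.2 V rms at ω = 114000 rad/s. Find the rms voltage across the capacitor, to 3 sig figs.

5.74 V

X_L = ωL = 445 Ω
X_C = 1/(ωC) = 3250 Ω
Net reactance X = X_L − X_C = -2800 Ω
Z = 3700 − j2800 Ω
|Z| = √(3700² + 2800²) = 4640 Ω
I = V/|Z| = 1.77 mA
V_C = I·|Z_C| = 0.00177 × 3250 = 5.74 V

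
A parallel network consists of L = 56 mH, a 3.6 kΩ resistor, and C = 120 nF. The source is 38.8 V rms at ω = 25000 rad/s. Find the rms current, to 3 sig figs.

X_L = ωL = 1400 Ω
X_C = 1/(ωC) = 333 Ω
Parallel: admittances add. Y = 1/R + 1/(jωL) + jωC
Y = (0.000278 + j0.00229) S
|Y| = 0.00230 S → |Z| = 1/|Y| = 434 Ω, ∠Z = −∠Y = -83.1°
I = V/|Z| = 38.8/434 = 89.3 mA

89.3 mA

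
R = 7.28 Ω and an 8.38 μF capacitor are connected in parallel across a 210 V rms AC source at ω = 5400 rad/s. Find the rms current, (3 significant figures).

30.4 A

X_C = 1/(ωC) = 22.1 Ω
Parallel: admittances add. Y = 1/R + jωC
Y = (0.137 + j0.0453) S
|Y| = 0.145 S → |Z| = 1/|Y| = 6.91 Ω, ∠Z = −∠Y = -18.2°
I = V/|Z| = 210/6.91 = 30.4 A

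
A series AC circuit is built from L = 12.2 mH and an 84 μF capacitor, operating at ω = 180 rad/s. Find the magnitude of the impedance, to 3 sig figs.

63.9 Ω

X_L = ωL = 2.20 Ω
X_C = 1/(ωC) = 66.1 Ω
Net reactance X = X_L − X_C = -63.9 Ω
Z = − j63.9 Ω
|Z| = √(0² + 63.9²) = 63.9 Ω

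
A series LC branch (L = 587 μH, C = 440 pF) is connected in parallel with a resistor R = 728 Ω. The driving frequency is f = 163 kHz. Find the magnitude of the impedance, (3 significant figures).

ω = 2πf = 1.024e+06 rad/s
X_L = ωL = 601 Ω
X_C = 1/(ωC) = 2220 Ω
Branch 1: Z₁ = R = 728 Ω
Branch 2 (series LC): Z₂ = j(X_L − X_C) = −j1620 Ω
Parallel: Z = Z₁Z₂/(Z₁+Z₂), |Z| = 664 Ω, ∠Z = -24.2°

664 Ω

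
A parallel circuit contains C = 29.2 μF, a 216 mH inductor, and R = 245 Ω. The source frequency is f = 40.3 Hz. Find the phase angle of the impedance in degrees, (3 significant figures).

69.5°

ω = 2πf = 253.2 rad/s
X_L = ωL = 54.7 Ω
X_C = 1/(ωC) = 135 Ω
Parallel: admittances add. Y = 1/R + 1/(jωL) + jωC
Y = (0.00408 − j0.0109) S
|Y| = 0.0116 S → |Z| = 1/|Y| = 86.0 Ω, ∠Z = −∠Y = 69.5°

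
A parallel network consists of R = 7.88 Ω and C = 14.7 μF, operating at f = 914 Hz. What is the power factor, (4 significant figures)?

0.8326

ω = 2πf = 5743 rad/s
X_C = 1/(ωC) = 11.85 Ω
Parallel: admittances add. Y = 1/R + jωC
Y = (0.1269 + j0.08442) S
|Y| = 0.1524 S → |Z| = 1/|Y| = 6.561 Ω, ∠Z = −∠Y = -33.63°
cos φ = cos(-33.63°) = 0.8326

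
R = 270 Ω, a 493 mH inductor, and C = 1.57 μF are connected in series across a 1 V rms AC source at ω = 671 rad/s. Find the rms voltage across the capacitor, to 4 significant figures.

X_L = ωL = 330.8 Ω
X_C = 1/(ωC) = 949.2 Ω
Net reactance X = X_L − X_C = -618.4 Ω
Z = 270.0 − j618.4 Ω
|Z| = √(270.0² + 618.4²) = 674.8 Ω
I = V/|Z| = 1.482 mA
V_C = I·|Z_C| = 0.001482 × 949.2 = 1.407 V

1.407 V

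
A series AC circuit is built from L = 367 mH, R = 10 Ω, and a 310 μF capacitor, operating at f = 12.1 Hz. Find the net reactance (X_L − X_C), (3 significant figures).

-14.5 Ω

ω = 2πf = 76.03 rad/s
X_L = ωL = 27.9 Ω
X_C = 1/(ωC) = 42.4 Ω
X = 27.9 − 42.4 = -14.5 Ω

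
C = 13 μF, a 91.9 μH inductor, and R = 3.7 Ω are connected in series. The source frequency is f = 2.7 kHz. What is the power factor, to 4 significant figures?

0.7793

ω = 2πf = 16960 rad/s
X_L = ωL = 1.559 Ω
X_C = 1/(ωC) = 4.534 Ω
Net reactance X = X_L − X_C = -2.975 Ω
Z = 3.700 − j2.975 Ω
|Z| = √(3.700² + 2.975²) = 4.748 Ω
∠Z = arctan(-2.975/3.700) = -38.80°
cos φ = cos(-38.80°) = 0.7793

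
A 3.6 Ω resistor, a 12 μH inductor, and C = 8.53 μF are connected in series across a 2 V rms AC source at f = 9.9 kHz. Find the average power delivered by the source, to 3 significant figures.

ω = 2πf = 62200 rad/s
X_L = ωL = 0.746 Ω
X_C = 1/(ωC) = 1.88 Ω
Net reactance X = X_L − X_C = -1.14 Ω
Z = 3.60 − j1.14 Ω
|Z| = √(3.60² + 1.14²) = 3.78 Ω
∠Z = arctan(-1.14/3.60) = -17.5°
I = V/|Z| = 530 mA
P = VI cos φ = 2 × 0.530 × cos(-17.5°) = 1.01 W

1.01 W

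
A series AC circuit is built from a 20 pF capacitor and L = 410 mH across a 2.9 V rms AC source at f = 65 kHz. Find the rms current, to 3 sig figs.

ω = 2πf = 408400 rad/s
X_L = ωL = 167000 Ω
X_C = 1/(ωC) = 122000 Ω
Net reactance X = X_L − X_C = 45000 Ω
Z = j45000 Ω
|Z| = √(0² + 45000²) = 45000 Ω
I = V/|Z| = 2.9/45000 = 64.4 μA

64.4 μA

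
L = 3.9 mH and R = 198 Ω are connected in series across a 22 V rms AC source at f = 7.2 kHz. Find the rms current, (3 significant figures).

83.0 mA

ω = 2πf = 45240 rad/s
X_L = ωL = 176 Ω
Z = 198 + j176 Ω
|Z| = √(198² + 176²) = 265 Ω
I = V/|Z| = 22/265 = 83.0 mA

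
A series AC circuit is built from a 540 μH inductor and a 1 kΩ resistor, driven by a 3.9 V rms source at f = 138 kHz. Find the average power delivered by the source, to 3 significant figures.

12.5 mW

ω = 2πf = 867100 rad/s
X_L = ωL = 468 Ω
Z = 1000 + j468 Ω
|Z| = √(1000² + 468²) = 1100 Ω
∠Z = arctan(468/1000) = 25.1°
I = V/|Z| = 3.53 mA
P = VI cos φ = 3.9 × 0.00353 × cos(25.1°) = 12.5 mW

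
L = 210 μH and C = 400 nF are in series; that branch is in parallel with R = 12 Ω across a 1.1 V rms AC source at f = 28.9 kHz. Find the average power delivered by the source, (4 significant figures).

ω = 2πf = 181600 rad/s
X_L = ωL = 38.13 Ω
X_C = 1/(ωC) = 13.77 Ω
Branch 1: Z₁ = R = 12.00 Ω
Branch 2 (series LC): Z₂ = j(X_L − X_C) = j24.36 Ω
Parallel: Z = Z₁Z₂/(Z₁+Z₂), |Z| = 10.77 Ω, ∠Z = 26.22°
I = V/|Z| = 102.2 mA
P = VI cos φ = 1.1 × 0.1022 × cos(26.22°) = 100.8 mW

100.8 mW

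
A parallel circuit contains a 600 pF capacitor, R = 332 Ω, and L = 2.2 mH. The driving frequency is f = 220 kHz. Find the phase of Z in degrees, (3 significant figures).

ω = 2πf = 1.382e+06 rad/s
X_L = ωL = 3040 Ω
X_C = 1/(ωC) = 1210 Ω
Parallel: admittances add. Y = 1/R + 1/(jωL) + jωC
Y = (0.00301 + j0.000501) S
|Y| = 0.00305 S → |Z| = 1/|Y| = 328 Ω, ∠Z = −∠Y = -9.44°

-9.44°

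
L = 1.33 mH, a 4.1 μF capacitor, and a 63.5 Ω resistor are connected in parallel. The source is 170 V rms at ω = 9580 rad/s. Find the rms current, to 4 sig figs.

7.183 A

X_L = ωL = 12.74 Ω
X_C = 1/(ωC) = 25.46 Ω
Parallel: admittances add. Y = 1/R + 1/(jωL) + jωC
Y = (0.01575 − j0.03921) S
|Y| = 0.04225 S → |Z| = 1/|Y| = 23.67 Ω, ∠Z = −∠Y = 68.12°
I = V/|Z| = 170/23.67 = 7.183 A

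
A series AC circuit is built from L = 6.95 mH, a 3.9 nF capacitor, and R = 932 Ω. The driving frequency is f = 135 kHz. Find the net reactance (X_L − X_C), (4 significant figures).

ω = 2πf = 848200 rad/s
X_L = ωL = 5895 Ω
X_C = 1/(ωC) = 302.3 Ω
X = 5895 − 302.3 = 5593 Ω

5593 Ω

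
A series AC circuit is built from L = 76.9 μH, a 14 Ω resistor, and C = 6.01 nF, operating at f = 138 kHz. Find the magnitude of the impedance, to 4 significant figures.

126.0 Ω

ω = 2πf = 867100 rad/s
X_L = ωL = 66.68 Ω
X_C = 1/(ωC) = 191.9 Ω
Net reactance X = X_L − X_C = -125.2 Ω
Z = 14.00 − j125.2 Ω
|Z| = √(14.00² + 125.2²) = 126.0 Ω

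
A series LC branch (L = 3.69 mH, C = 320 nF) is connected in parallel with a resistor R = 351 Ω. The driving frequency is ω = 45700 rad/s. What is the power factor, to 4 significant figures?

0.2746

X_L = ωL = 168.6 Ω
X_C = 1/(ωC) = 68.38 Ω
Branch 1: Z₁ = R = 351.0 Ω
Branch 2 (series LC): Z₂ = j(X_L − X_C) = j100.3 Ω
Parallel: Z = Z₁Z₂/(Z₁+Z₂), |Z| = 96.40 Ω, ∠Z = 74.06°
cos φ = cos(74.06°) = 0.2746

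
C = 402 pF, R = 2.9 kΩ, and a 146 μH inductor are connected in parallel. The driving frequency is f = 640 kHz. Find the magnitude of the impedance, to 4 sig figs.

2812 Ω

ω = 2πf = 4.021e+06 rad/s
X_L = ωL = 587.1 Ω
X_C = 1/(ωC) = 618.6 Ω
Parallel: admittances add. Y = 1/R + 1/(jωL) + jωC
Y = (0.0003448 − j8.675e-05) S
|Y| = 0.0003556 S → |Z| = 1/|Y| = 2812 Ω, ∠Z = −∠Y = 14.12°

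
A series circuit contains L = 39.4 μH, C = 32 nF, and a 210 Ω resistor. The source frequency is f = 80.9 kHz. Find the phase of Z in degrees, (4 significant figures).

ω = 2πf = 508300 rad/s
X_L = ωL = 20.03 Ω
X_C = 1/(ωC) = 61.48 Ω
Net reactance X = X_L − X_C = -41.45 Ω
Z = 210.0 − j41.45 Ω
|Z| = √(210.0² + 41.45²) = 214.1 Ω
∠Z = arctan(-41.45/210.0) = -11.17°

-11.17°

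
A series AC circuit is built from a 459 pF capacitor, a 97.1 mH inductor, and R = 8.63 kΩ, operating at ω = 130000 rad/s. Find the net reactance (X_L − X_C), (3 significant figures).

X_L = ωL = 12600 Ω
X_C = 1/(ωC) = 16800 Ω
X = 12600 − 16800 = -4140 Ω

-4140 Ω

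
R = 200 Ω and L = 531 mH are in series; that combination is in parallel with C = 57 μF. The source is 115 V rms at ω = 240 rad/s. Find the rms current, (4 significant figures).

1.375 A

X_L = ωL = 127.4 Ω
X_C = 1/(ωC) = 73.10 Ω
Branch 1 (R+jX_L): Z₁ = 200.0 + j127.4 Ω, |Z₁| = 237.2 Ω
Branch 2 (−jX_C): Z₂ = −j73.10 Ω
Parallel: Z = Z₁Z₂/(Z₁+Z₂), |Z| = 83.65 Ω, ∠Z = -72.70°
I = V/|Z| = 115/83.65 = 1.375 A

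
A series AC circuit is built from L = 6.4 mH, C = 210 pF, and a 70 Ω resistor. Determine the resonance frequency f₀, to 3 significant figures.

137 kHz

ω₀ = 1/√(LC) = 1/√(0.0064 × 2.1e-10) = 862600 rad/s
f₀ = ω₀/(2π) = 137 kHz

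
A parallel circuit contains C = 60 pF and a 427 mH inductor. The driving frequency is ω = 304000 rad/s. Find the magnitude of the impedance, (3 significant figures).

X_L = ωL = 130000 Ω
X_C = 1/(ωC) = 54800 Ω
Parallel: admittances add. Y = 1/(jωL) + jωC
Y = (0 + j1.05e-05) S
|Y| = 1.05e-05 S → |Z| = 1/|Y| = 94900 Ω, ∠Z = −∠Y = -90.0°

94900 Ω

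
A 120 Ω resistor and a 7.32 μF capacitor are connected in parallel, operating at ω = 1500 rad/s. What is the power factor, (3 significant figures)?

X_C = 1/(ωC) = 91.1 Ω
Parallel: admittances add. Y = 1/R + jωC
Y = (0.00833 + j0.0110) S
|Y| = 0.0138 S → |Z| = 1/|Y| = 72.5 Ω, ∠Z = −∠Y = -52.8°
cos φ = cos(-52.8°) = 0.605

0.605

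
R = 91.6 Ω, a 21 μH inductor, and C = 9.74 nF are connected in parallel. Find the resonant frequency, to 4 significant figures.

ω₀ = 1/√(LC) = 1/√(2.1e-05 × 9.74e-09) = 2.211e+06 rad/s
f₀ = ω₀/(2π) = 351.9 kHz

351.9 kHz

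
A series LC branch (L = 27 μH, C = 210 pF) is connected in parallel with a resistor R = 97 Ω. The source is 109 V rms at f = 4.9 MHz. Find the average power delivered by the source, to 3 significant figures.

ω = 2πf = 3.079e+07 rad/s
X_L = ωL = 831 Ω
X_C = 1/(ωC) = 155 Ω
Branch 1: Z₁ = R = 97.0 Ω
Branch 2 (series LC): Z₂ = j(X_L − X_C) = j677 Ω
Parallel: Z = Z₁Z₂/(Z₁+Z₂), |Z| = 96.0 Ω, ∠Z = 8.16°
I = V/|Z| = 1.14 A
P = VI cos φ = 109 × 1.14 × cos(8.16°) = 122 W

122 W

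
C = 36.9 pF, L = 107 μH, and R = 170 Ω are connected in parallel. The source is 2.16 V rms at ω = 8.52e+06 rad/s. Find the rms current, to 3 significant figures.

12.8 mA

X_L = ωL = 912 Ω
X_C = 1/(ωC) = 3180 Ω
Parallel: admittances add. Y = 1/R + 1/(jωL) + jωC
Y = (0.00588 − j0.000783) S
|Y| = 0.00593 S → |Z| = 1/|Y| = 169 Ω, ∠Z = −∠Y = 7.58°
I = V/|Z| = 2.16/169 = 12.8 mA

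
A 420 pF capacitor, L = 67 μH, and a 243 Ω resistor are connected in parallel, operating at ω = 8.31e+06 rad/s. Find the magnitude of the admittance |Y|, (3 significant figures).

X_L = ωL = 557 Ω
X_C = 1/(ωC) = 287 Ω
Parallel: admittances add. Y = 1/R + 1/(jωL) + jωC
Y = (0.00412 + j0.00169) S
|Y| = 0.00445 S → |Z| = 1/|Y| = 225 Ω, ∠Z = −∠Y = -22.4°

4.45 mS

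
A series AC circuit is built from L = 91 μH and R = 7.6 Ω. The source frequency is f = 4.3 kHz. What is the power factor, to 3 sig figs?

ω = 2πf = 27020 rad/s
X_L = ωL = 2.46 Ω
Z = 7.60 + j2.46 Ω
|Z| = √(7.60² + 2.46²) = 7.99 Ω
∠Z = arctan(2.46/7.60) = 17.9°
cos φ = cos(17.9°) = 0.951

0.951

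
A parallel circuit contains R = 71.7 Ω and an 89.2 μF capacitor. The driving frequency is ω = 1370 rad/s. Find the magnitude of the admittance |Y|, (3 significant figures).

X_C = 1/(ωC) = 8.18 Ω
Parallel: admittances add. Y = 1/R + jωC
Y = (0.0139 + j0.122) S
|Y| = 0.123 S → |Z| = 1/|Y| = 8.13 Ω, ∠Z = −∠Y = -83.5°

123 mS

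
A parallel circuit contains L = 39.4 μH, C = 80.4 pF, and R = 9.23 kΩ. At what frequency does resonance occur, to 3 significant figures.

ω₀ = 1/√(LC) = 1/√(3.94e-05 × 8.04e-11) = 1.777e+07 rad/s
f₀ = ω₀/(2π) = 2.83 MHz

2.83 MHz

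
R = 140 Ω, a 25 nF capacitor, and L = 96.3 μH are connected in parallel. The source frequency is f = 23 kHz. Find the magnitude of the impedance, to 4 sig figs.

ω = 2πf = 144500 rad/s
X_L = ωL = 13.92 Ω
X_C = 1/(ωC) = 276.8 Ω
Parallel: admittances add. Y = 1/R + 1/(jωL) + jωC
Y = (0.007143 − j0.06824) S
|Y| = 0.06862 S → |Z| = 1/|Y| = 14.57 Ω, ∠Z = −∠Y = 84.02°

14.57 Ω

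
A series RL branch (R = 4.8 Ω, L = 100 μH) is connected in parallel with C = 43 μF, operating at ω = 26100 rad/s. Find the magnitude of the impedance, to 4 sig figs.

X_L = ωL = 2.610 Ω
X_C = 1/(ωC) = 0.8910 Ω
Branch 1 (R+jX_L): Z₁ = 4.800 + j2.610 Ω, |Z₁| = 5.464 Ω
Branch 2 (−jX_C): Z₂ = −j0.8910 Ω
Parallel: Z = Z₁Z₂/(Z₁+Z₂), |Z| = 0.9548 Ω, ∠Z = -81.17°

0.9548 Ω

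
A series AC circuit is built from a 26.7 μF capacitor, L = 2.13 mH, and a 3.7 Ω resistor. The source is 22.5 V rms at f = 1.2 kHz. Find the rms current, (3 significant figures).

ω = 2πf = 7540 rad/s
X_L = ωL = 16.1 Ω
X_C = 1/(ωC) = 4.97 Ω
Net reactance X = X_L − X_C = 11.1 Ω
Z = 3.70 + j11.1 Ω
|Z| = √(3.70² + 11.1²) = 11.7 Ω
I = V/|Z| = 22.5/11.7 = 1.92 A

1.92 A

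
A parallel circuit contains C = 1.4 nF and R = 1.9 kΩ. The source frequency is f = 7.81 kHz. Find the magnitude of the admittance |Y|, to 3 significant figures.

ω = 2πf = 49070 rad/s
X_C = 1/(ωC) = 14600 Ω
Parallel: admittances add. Y = 1/R + jωC
Y = (0.000526 + j6.87e-05) S
|Y| = 0.000531 S → |Z| = 1/|Y| = 1880 Ω, ∠Z = −∠Y = -7.44°

531 μS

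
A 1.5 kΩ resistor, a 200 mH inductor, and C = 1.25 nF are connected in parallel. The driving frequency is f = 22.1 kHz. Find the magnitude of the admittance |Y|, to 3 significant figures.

ω = 2πf = 138900 rad/s
X_L = ωL = 27800 Ω
X_C = 1/(ωC) = 5760 Ω
Parallel: admittances add. Y = 1/R + 1/(jωL) + jωC
Y = (0.000667 + j0.000138) S
|Y| = 0.000681 S → |Z| = 1/|Y| = 1470 Ω, ∠Z = −∠Y = -11.7°

681 μS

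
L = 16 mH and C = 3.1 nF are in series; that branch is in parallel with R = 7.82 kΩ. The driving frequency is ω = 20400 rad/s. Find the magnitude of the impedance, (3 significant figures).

X_L = ωL = 326 Ω
X_C = 1/(ωC) = 15800 Ω
Branch 1: Z₁ = R = 7820 Ω
Branch 2 (series LC): Z₂ = j(X_L − X_C) = −j15500 Ω
Parallel: Z = Z₁Z₂/(Z₁+Z₂), |Z| = 6980 Ω, ∠Z = -26.8°

6980 Ω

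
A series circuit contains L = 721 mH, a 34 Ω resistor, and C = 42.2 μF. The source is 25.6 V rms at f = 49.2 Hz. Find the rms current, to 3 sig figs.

171 mA

ω = 2πf = 309.1 rad/s
X_L = ωL = 223 Ω
X_C = 1/(ωC) = 76.7 Ω
Net reactance X = X_L − X_C = 146 Ω
Z = 34.0 + j146 Ω
|Z| = √(34.0² + 146²) = 150 Ω
I = V/|Z| = 25.6/150 = 171 mA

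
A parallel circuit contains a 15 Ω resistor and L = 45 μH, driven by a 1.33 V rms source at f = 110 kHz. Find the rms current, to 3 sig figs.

ω = 2πf = 691200 rad/s
X_L = ωL = 31.1 Ω
Parallel: admittances add. Y = 1/R + 1/(jωL)
Y = (0.0667 − j0.0322) S
|Y| = 0.0740 S → |Z| = 1/|Y| = 13.5 Ω, ∠Z = −∠Y = 25.7°
I = V/|Z| = 1.33/13.5 = 98.4 mA

98.4 mA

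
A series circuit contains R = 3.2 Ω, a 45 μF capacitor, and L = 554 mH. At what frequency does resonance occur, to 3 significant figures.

ω₀ = 1/√(LC) = 1/√(0.554 × 4.5e-05) = 200.3 rad/s
f₀ = ω₀/(2π) = 31.9 Hz

31.9 Hz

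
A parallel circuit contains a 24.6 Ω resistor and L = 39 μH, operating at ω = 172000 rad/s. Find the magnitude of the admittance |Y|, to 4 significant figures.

154.5 mS

X_L = ωL = 6.708 Ω
Parallel: admittances add. Y = 1/R + 1/(jωL)
Y = (0.04065 − j0.1491) S
|Y| = 0.1545 S → |Z| = 1/|Y| = 6.472 Ω, ∠Z = −∠Y = 74.75°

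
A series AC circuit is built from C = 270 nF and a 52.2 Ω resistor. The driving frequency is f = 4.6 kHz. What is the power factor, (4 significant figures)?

ω = 2πf = 28900 rad/s
X_C = 1/(ωC) = 128.1 Ω
Z = 52.20 − j128.1 Ω
|Z| = √(52.20² + 128.1²) = 138.4 Ω
∠Z = arctan(-128.1/52.20) = -67.84°
cos φ = cos(-67.84°) = 0.3773

0.3773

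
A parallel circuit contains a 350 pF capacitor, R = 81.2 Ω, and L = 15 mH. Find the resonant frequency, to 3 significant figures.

ω₀ = 1/√(LC) = 1/√(0.015 × 3.5e-10) = 436400 rad/s
f₀ = ω₀/(2π) = 69.5 kHz

69.5 kHz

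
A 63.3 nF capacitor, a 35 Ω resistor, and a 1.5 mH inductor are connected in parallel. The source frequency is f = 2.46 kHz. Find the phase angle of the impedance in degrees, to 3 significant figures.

ω = 2πf = 15460 rad/s
X_L = ωL = 23.2 Ω
X_C = 1/(ωC) = 1020 Ω
Parallel: admittances add. Y = 1/R + 1/(jωL) + jωC
Y = (0.0286 − j0.0422) S
|Y| = 0.0509 S → |Z| = 1/|Y| = 19.6 Ω, ∠Z = −∠Y = 55.9°

55.9°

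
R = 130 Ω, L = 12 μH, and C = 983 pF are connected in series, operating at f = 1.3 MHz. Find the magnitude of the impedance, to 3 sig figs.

133 Ω

ω = 2πf = 8.168e+06 rad/s
X_L = ωL = 98.0 Ω
X_C = 1/(ωC) = 125 Ω
Net reactance X = X_L − X_C = -26.5 Ω
Z = 130 − j26.5 Ω
|Z| = √(130² + 26.5²) = 133 Ω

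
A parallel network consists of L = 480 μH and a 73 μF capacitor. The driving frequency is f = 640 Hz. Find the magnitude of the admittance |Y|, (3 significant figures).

225 mS

ω = 2πf = 4021 rad/s
X_L = ωL = 1.93 Ω
X_C = 1/(ωC) = 3.41 Ω
Parallel: admittances add. Y = 1/(jωL) + jωC
Y = (0 − j0.225) S
|Y| = 0.225 S → |Z| = 1/|Y| = 4.45 Ω, ∠Z = −∠Y = 90.0°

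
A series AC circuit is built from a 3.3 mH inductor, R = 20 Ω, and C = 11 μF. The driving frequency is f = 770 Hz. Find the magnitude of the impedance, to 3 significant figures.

ω = 2πf = 4838 rad/s
X_L = ωL = 16.0 Ω
X_C = 1/(ωC) = 18.8 Ω
Net reactance X = X_L − X_C = -2.82 Ω
Z = 20.0 − j2.82 Ω
|Z| = √(20.0² + 2.82²) = 20.2 Ω

20.2 Ω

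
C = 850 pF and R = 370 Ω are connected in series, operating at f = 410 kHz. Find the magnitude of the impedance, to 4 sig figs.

587.8 Ω

ω = 2πf = 2.576e+06 rad/s
X_C = 1/(ωC) = 456.7 Ω
Z = 370.0 − j456.7 Ω
|Z| = √(370.0² + 456.7²) = 587.8 Ω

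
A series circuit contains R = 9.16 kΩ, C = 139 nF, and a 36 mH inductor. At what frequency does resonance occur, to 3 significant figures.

2.25 kHz

ω₀ = 1/√(LC) = 1/√(0.036 × 1.39e-07) = 14140 rad/s
f₀ = ω₀/(2π) = 2.25 kHz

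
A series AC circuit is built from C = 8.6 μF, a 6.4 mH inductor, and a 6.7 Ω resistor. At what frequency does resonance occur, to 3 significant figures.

678 Hz

ω₀ = 1/√(LC) = 1/√(0.0064 × 8.6e-06) = 4262 rad/s
f₀ = ω₀/(2π) = 678 Hz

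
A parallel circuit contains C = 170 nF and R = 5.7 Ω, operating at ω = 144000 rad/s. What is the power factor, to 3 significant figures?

X_C = 1/(ωC) = 40.8 Ω
Parallel: admittances add. Y = 1/R + jωC
Y = (0.175 + j0.0245) S
|Y| = 0.177 S → |Z| = 1/|Y| = 5.65 Ω, ∠Z = −∠Y = -7.94°
cos φ = cos(-7.94°) = 0.990

0.990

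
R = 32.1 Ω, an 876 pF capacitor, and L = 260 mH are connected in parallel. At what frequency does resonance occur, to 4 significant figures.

10.55 kHz

ω₀ = 1/√(LC) = 1/√(0.26 × 8.76e-10) = 66260 rad/s
f₀ = ω₀/(2π) = 10.55 kHz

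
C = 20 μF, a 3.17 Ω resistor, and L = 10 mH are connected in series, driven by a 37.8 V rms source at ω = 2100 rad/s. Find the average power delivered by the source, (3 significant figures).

252 W

X_L = ωL = 21.0 Ω
X_C = 1/(ωC) = 23.8 Ω
Net reactance X = X_L − X_C = -2.81 Ω
Z = 3.17 − j2.81 Ω
|Z| = √(3.17² + 2.81²) = 4.24 Ω
∠Z = arctan(-2.81/3.17) = -41.6°
I = V/|Z| = 8.92 A
P = VI cos φ = 37.8 × 8.92 × cos(-41.6°) = 252 W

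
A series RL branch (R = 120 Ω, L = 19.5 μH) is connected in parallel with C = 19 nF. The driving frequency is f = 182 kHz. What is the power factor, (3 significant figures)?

ω = 2πf = 1.144e+06 rad/s
X_L = ωL = 22.3 Ω
X_C = 1/(ωC) = 46.0 Ω
Branch 1 (R+jX_L): Z₁ = 120 + j22.3 Ω, |Z₁| = 122 Ω
Branch 2 (−jX_C): Z₂ = −j46.0 Ω
Parallel: Z = Z₁Z₂/(Z₁+Z₂), |Z| = 45.9 Ω, ∠Z = -68.3°
cos φ = cos(-68.3°) = 0.370

0.370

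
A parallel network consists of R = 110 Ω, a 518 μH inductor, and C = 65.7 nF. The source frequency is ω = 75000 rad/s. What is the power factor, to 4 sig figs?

0.4003

X_L = ωL = 38.85 Ω
X_C = 1/(ωC) = 202.9 Ω
Parallel: admittances add. Y = 1/R + 1/(jωL) + jωC
Y = (0.009091 − j0.02081) S
|Y| = 0.02271 S → |Z| = 1/|Y| = 44.03 Ω, ∠Z = −∠Y = 66.40°
cos φ = cos(66.40°) = 0.4003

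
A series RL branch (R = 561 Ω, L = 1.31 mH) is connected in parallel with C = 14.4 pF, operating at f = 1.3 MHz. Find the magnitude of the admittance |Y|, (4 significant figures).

24.91 μS

ω = 2πf = 8.168e+06 rad/s
X_L = ωL = 10700 Ω
X_C = 1/(ωC) = 8502 Ω
Branch 1 (R+jX_L): Z₁ = 561.0 + j10700 Ω, |Z₁| = 10710 Ω
Branch 2 (−jX_C): Z₂ = −j8502 Ω
Parallel: Z = Z₁Z₂/(Z₁+Z₂), |Z| = 40150 Ω, ∠Z = -78.69°
|Y| = 1/|Z| = 24.91 μS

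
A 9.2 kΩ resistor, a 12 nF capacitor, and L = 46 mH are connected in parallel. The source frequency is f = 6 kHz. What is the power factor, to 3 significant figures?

0.658

ω = 2πf = 37700 rad/s
X_L = ωL = 1730 Ω
X_C = 1/(ωC) = 2210 Ω
Parallel: admittances add. Y = 1/R + 1/(jωL) + jωC
Y = (0.000109 − j0.000124) S
|Y| = 0.000165 S → |Z| = 1/|Y| = 6060 Ω, ∠Z = −∠Y = 48.8°
cos φ = cos(48.8°) = 0.658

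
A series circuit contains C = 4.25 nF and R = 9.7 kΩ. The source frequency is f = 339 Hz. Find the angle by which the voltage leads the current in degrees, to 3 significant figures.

-85.0°

ω = 2πf = 2130 rad/s
X_C = 1/(ωC) = 110000 Ω
Z = 9700 − j110000 Ω
|Z| = √(9700² + 110000²) = 111000 Ω
∠Z = arctan(-110000/9700) = -85.0°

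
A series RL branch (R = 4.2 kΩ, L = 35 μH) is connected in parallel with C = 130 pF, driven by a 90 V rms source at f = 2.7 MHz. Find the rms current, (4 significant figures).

ω = 2πf = 1.696e+07 rad/s
X_L = ωL = 593.8 Ω
X_C = 1/(ωC) = 453.4 Ω
Branch 1 (R+jX_L): Z₁ = 4200 + j593.8 Ω, |Z₁| = 4242 Ω
Branch 2 (−jX_C): Z₂ = −j453.4 Ω
Parallel: Z = Z₁Z₂/(Z₁+Z₂), |Z| = 457.7 Ω, ∠Z = -83.87°
I = V/|Z| = 90/457.7 = 196.6 mA

196.6 mA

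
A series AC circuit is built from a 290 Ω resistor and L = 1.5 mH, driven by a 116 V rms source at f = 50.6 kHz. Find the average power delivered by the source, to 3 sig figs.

ω = 2πf = 317900 rad/s
X_L = ωL = 477 Ω
Z = 290 + j477 Ω
|Z| = √(290² + 477²) = 558 Ω
∠Z = arctan(477/290) = 58.7°
I = V/|Z| = 208 mA
P = VI cos φ = 116 × 0.208 × cos(58.7°) = 12.5 W

12.5 W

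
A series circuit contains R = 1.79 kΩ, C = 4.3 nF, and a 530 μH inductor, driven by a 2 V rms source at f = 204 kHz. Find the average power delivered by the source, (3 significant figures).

2.07 mW

ω = 2πf = 1.282e+06 rad/s
X_L = ωL = 679 Ω
X_C = 1/(ωC) = 181 Ω
Net reactance X = X_L − X_C = 498 Ω
Z = 1790 + j498 Ω
|Z| = √(1790² + 498²) = 1860 Ω
∠Z = arctan(498/1790) = 15.5°
I = V/|Z| = 1.08 mA
P = VI cos φ = 2 × 0.00108 × cos(15.5°) = 2.07 mW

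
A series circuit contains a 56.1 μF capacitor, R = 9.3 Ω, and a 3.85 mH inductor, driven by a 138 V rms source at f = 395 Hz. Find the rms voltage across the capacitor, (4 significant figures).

103.3 V

ω = 2πf = 2482 rad/s
X_L = ωL = 9.555 Ω
X_C = 1/(ωC) = 7.182 Ω
Net reactance X = X_L − X_C = 2.373 Ω
Z = 9.300 + j2.373 Ω
|Z| = √(9.300² + 2.373²) = 9.598 Ω
I = V/|Z| = 14.38 A
V_C = I·|Z_C| = 14.38 × 7.182 = 103.3 V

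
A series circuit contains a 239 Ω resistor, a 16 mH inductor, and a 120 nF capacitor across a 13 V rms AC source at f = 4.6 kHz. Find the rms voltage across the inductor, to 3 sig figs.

20.3 V

ω = 2πf = 28900 rad/s
X_L = ωL = 462 Ω
X_C = 1/(ωC) = 288 Ω
Net reactance X = X_L − X_C = 174 Ω
Z = 239 + j174 Ω
|Z| = √(239² + 174²) = 296 Ω
I = V/|Z| = 44.0 mA
V_L = I·|Z_L| = 0.0440 × 462 = 20.3 V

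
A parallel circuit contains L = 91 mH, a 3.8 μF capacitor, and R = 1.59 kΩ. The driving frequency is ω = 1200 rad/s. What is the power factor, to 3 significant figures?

0.136

X_L = ωL = 109 Ω
X_C = 1/(ωC) = 219 Ω
Parallel: admittances add. Y = 1/R + 1/(jωL) + jωC
Y = (0.000629 − j0.00460) S
|Y| = 0.00464 S → |Z| = 1/|Y| = 216 Ω, ∠Z = −∠Y = 82.2°
cos φ = cos(82.2°) = 0.136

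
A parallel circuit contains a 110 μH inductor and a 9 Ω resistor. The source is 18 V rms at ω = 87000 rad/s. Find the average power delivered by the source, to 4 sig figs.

X_L = ωL = 9.570 Ω
Parallel: admittances add. Y = 1/R + 1/(jωL)
Y = (0.1111 − j0.1045) S
|Y| = 0.1525 S → |Z| = 1/|Y| = 6.556 Ω, ∠Z = −∠Y = 43.24°
I = V/|Z| = 2.745 A
P = VI cos φ = 18 × 2.745 × cos(43.24°) = 36.00 W

36.00 W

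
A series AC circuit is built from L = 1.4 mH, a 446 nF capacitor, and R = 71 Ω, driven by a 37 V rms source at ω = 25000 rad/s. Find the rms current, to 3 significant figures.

X_L = ωL = 35.0 Ω
X_C = 1/(ωC) = 89.7 Ω
Net reactance X = X_L − X_C = -54.7 Ω
Z = 71.0 − j54.7 Ω
|Z| = √(71.0² + 54.7²) = 89.6 Ω
I = V/|Z| = 37/89.6 = 413 mA

413 mA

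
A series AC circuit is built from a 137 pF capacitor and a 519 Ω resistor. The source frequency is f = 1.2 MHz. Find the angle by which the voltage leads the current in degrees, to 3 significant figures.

ω = 2πf = 7.54e+06 rad/s
X_C = 1/(ωC) = 968 Ω
Z = 519 − j968 Ω
|Z| = √(519² + 968²) = 1100 Ω
∠Z = arctan(-968/519) = -61.8°

-61.8°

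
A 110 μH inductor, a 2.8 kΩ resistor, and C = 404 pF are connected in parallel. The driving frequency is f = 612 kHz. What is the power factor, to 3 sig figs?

ω = 2πf = 3.845e+06 rad/s
X_L = ωL = 423 Ω
X_C = 1/(ωC) = 644 Ω
Parallel: admittances add. Y = 1/R + 1/(jωL) + jωC
Y = (0.000357 − j0.000811) S
|Y| = 0.000886 S → |Z| = 1/|Y| = 1130 Ω, ∠Z = −∠Y = 66.2°
cos φ = cos(66.2°) = 0.403

0.403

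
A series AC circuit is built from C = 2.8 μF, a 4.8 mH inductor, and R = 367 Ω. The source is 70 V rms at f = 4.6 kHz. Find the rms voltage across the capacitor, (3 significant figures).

2.23 V

ω = 2πf = 28900 rad/s
X_L = ωL = 139 Ω
X_C = 1/(ωC) = 12.4 Ω
Net reactance X = X_L − X_C = 126 Ω
Z = 367 + j126 Ω
|Z| = √(367² + 126²) = 388 Ω
I = V/|Z| = 180 mA
V_C = I·|Z_C| = 0.180 × 12.4 = 2.23 V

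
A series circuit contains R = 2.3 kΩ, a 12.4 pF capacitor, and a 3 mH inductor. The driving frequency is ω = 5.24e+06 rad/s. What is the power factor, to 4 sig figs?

0.9899

X_L = ωL = 15720 Ω
X_C = 1/(ωC) = 15390 Ω
Net reactance X = X_L − X_C = 329.7 Ω
Z = 2300 + j329.7 Ω
|Z| = √(2300² + 329.7²) = 2324 Ω
∠Z = arctan(329.7/2300) = 8.158°
cos φ = cos(8.158°) = 0.9899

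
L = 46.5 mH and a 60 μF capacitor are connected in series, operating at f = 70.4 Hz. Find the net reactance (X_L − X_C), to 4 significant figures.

ω = 2πf = 442.3 rad/s
X_L = ωL = 20.57 Ω
X_C = 1/(ωC) = 37.68 Ω
X = 20.57 − 37.68 = -17.11 Ω

-17.11 Ω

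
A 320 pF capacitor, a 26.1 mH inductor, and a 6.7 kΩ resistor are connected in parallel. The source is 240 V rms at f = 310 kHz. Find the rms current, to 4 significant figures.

149.2 mA

ω = 2πf = 1.948e+06 rad/s
X_L = ωL = 50840 Ω
X_C = 1/(ωC) = 1604 Ω
Parallel: admittances add. Y = 1/R + 1/(jωL) + jωC
Y = (0.0001493 + j0.0006036) S
|Y| = 0.0006218 S → |Z| = 1/|Y| = 1608 Ω, ∠Z = −∠Y = -76.11°
I = V/|Z| = 240/1608 = 149.2 mA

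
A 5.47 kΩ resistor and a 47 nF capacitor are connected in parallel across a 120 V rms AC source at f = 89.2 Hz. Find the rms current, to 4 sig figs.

22.16 mA

ω = 2πf = 560.5 rad/s
X_C = 1/(ωC) = 37960 Ω
Parallel: admittances add. Y = 1/R + jωC
Y = (0.0001828 + j2.634e-05) S
|Y| = 0.0001847 S → |Z| = 1/|Y| = 5414 Ω, ∠Z = −∠Y = -8.199°
I = V/|Z| = 120/5414 = 22.16 mA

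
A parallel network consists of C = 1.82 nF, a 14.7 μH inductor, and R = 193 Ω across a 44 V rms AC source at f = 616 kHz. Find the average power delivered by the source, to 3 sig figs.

10.0 W

ω = 2πf = 3.87e+06 rad/s
X_L = ωL = 56.9 Ω
X_C = 1/(ωC) = 142 Ω
Parallel: admittances add. Y = 1/R + 1/(jωL) + jωC
Y = (0.00518 − j0.0105) S
|Y| = 0.0117 S → |Z| = 1/|Y| = 85.2 Ω, ∠Z = −∠Y = 63.8°
I = V/|Z| = 516 mA
P = VI cos φ = 44 × 0.516 × cos(63.8°) = 10.0 W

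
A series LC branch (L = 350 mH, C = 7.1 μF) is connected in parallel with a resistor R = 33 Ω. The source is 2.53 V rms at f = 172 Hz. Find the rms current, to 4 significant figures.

ω = 2πf = 1081 rad/s
X_L = ωL = 378.2 Ω
X_C = 1/(ωC) = 130.3 Ω
Branch 1: Z₁ = R = 33.00 Ω
Branch 2 (series LC): Z₂ = j(X_L − X_C) = j247.9 Ω
Parallel: Z = Z₁Z₂/(Z₁+Z₂), |Z| = 32.71 Ω, ∠Z = 7.582°
I = V/|Z| = 2.53/32.71 = 77.34 mA

77.34 mA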